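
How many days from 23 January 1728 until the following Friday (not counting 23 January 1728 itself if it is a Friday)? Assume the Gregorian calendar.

7

Jan 23, 1728 is a Friday.
From Friday to the next Friday is 7 days.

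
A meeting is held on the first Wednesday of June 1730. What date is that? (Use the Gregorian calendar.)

June 1, 1730 is a Thursday.
The first Wednesday is therefore June 7 (6 days later).

June 7, 1730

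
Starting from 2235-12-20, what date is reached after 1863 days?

January 25, 2241

+366 (one year; includes Feb 29, 2236) → Dec 20, 2236 (1497 left).
+365 (one year) → Dec 20, 2237 (1132 left).
+365 (one year) → Dec 20, 2238 (767 left).
+365 (one year) → Dec 20, 2239 (402 left).
+366 (one year; includes Feb 29, 2240) → Dec 20, 2240 (36 left).
Dec has 31 days: +12 → Jan 1, 2241 (24 left).
+24 → Jan 25, 2241.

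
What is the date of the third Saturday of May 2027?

May 1, 2027 is a Saturday.
The first Saturday is therefore May 1 (same day).
The third Saturday is 1 + 2×7 = May 15.

May 15, 2027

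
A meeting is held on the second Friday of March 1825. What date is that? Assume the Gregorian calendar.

March 11, 1825

March 1, 1825 is a Tuesday.
The first Friday is therefore March 4 (3 days later).
The second Friday is 4 + 1×7 = March 11.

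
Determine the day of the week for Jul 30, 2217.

Wednesday

Doomsday rule: the anchor day for the 2200s is Friday. For year 17: 17÷12 = 1 r 5, and 5÷4 = 1, so 1+5+1 = 7.
Friday + 7 ≡ Friday — that's 2217's doomsday.
In July the doomsday date is Jul 11.
Jul 30 is 19 days after Jul 11; 19 mod 7 = 5, so Friday + 5 = Wednesday.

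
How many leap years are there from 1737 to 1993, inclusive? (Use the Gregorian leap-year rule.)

62

Multiples of 4 in [1737,1993]: 64.
Of those, multiples of 100: 2 (not leap unless ÷400).
Multiples of 400: 0.
Leap years = 64 − 2 + 0 = 62.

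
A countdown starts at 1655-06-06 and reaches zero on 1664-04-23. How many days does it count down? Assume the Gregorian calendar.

3244

Jun 6, 1655 → Jun 6, 1656: 366 days (Feb 29, 1656 is in that span).
Jun 6, 1656 → Jun 6, 1657: 365 days.
Jun 6, 1657 → Jun 6, 1658: 365 days.
Jun 6, 1658 → Jun 6, 1659: 365 days.
Jun 6, 1659 → Jun 6, 1660: 366 days (Feb 29, 1660 is in that span).
Jun 6, 1660 → Jun 6, 1661: 365 days.
Jun 6, 1661 → Jun 6, 1662: 365 days.
Jun 6, 1662 → Jun 6, 1663: 365 days.
Jun 6, 1663 → Jul 6, 1663: 30 days (June has 30).
Jul 6, 1663 → Aug 6, 1663: 31 days (July has 31).
Aug 6, 1663 → Sep 6, 1663: 31 days (August has 31).
Sep 6, 1663 → Oct 6, 1663: 30 days (September has 30).
Oct 6, 1663 → Nov 6, 1663: 31 days (October has 31).
Nov 6, 1663 → Dec 6, 1663: 30 days (November has 30).
Dec 6, 1663 → Jan 6, 1664: 31 days (December has 31).
Jan 6, 1664 → Feb 6, 1664: 31 days (January has 31).
Feb 6, 1664 → Mar 6, 1664: 29 days (February has 29).
Mar 6, 1664 → Apr 6, 1664: 31 days (March has 31).
Apr 6, 1664 → Apr 23, 1664: 17 days.
Total: 3244 days.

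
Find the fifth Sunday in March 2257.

March 1, 2257 is a Sunday.
The first Sunday is therefore March 1 (same day).
The fifth Sunday is 1 + 4×7 = March 29.

March 29, 2257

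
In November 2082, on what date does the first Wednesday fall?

November 4, 2082

November 1, 2082 is a Sunday.
The first Wednesday is therefore November 4 (3 days later).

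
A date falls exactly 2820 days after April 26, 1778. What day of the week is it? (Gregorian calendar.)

Saturday

Apr 26, 1778 is a Sunday.
2820 mod 7 = 6, so 2820 days after a Sunday is Sunday + 6 = Saturday.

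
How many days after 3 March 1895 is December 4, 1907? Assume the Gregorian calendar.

Mar 3, 1895 → Mar 3, 1896: 366 days (Feb 29, 1896 is in that span).
Mar 3, 1896 → Mar 3, 1897: 365 days.
Mar 3, 1897 → Mar 3, 1898: 365 days.
Mar 3, 1898 → Mar 3, 1899: 365 days.
Mar 3, 1899 → Mar 3, 1900: 365 days.
Mar 3, 1900 → Mar 3, 1901: 365 days.
Mar 3, 1901 → Mar 3, 1902: 365 days.
Mar 3, 1902 → Mar 3, 1903: 365 days.
Mar 3, 1903 → Mar 3, 1904: 366 days (Feb 29, 1904 is in that span).
Mar 3, 1904 → Mar 3, 1905: 365 days.
Mar 3, 1905 → Mar 3, 1906: 365 days.
Mar 3, 1906 → Mar 3, 1907: 365 days.
Mar 3, 1907 → Apr 3, 1907: 31 days (March has 31).
Apr 3, 1907 → May 3, 1907: 30 days (April has 30).
May 3, 1907 → Jun 3, 1907: 31 days (May has 31).
Jun 3, 1907 → Jul 3, 1907: 30 days (June has 30).
Jul 3, 1907 → Aug 3, 1907: 31 days (July has 31).
Aug 3, 1907 → Sep 3, 1907: 31 days (August has 31).
Sep 3, 1907 → Oct 3, 1907: 30 days (September has 30).
Oct 3, 1907 → Nov 3, 1907: 31 days (October has 31).
Nov 3, 1907 → Dec 3, 1907: 30 days (November has 30).
Dec 3, 1907 → Dec 4, 1907: 1 days.
Total: 4658 days.

4658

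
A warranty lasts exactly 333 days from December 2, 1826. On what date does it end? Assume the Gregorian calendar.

October 31, 1827

Dec has 31 days: +30 → Jan 1, 1827 (303 left).
Jan has 31 days: +31 → Feb 1, 1827 (272 left).
Feb has 28 days: +28 → Mar 1, 1827 (244 left).
Mar has 31 days: +31 → Apr 1, 1827 (213 left).
Apr has 30 days: +30 → May 1, 1827 (183 left).
May has 31 days: +31 → Jun 1, 1827 (152 left).
Jun has 30 days: +30 → Jul 1, 1827 (122 left).
Jul has 31 days: +31 → Aug 1, 1827 (91 left).
Aug has 31 days: +31 → Sep 1, 1827 (60 left).
Sep has 30 days: +30 → Oct 1, 1827 (30 left).
+30 → Oct 31, 1827.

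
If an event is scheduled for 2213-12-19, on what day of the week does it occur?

Sunday

Doomsday rule: the anchor day for the 2200s is Friday. For year 13: 13÷12 = 1 r 1, and 1÷4 = 0, so 1+1+0 = 2.
Friday + 2 ≡ Sunday — that's 2213's doomsday.
In December the doomsday date is Dec 12.
Dec 19 is 7 days after Dec 12; 7 mod 7 = 0, so Sunday + 0 = Sunday.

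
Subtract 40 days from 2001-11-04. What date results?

September 25, 2001

−4 → Oct 31, 2001 (end of Oct, 31 days; 36 left).
−31 → Sep 30, 2001 (end of Sep, 30 days; 5 left).
−5 → Sep 25, 2001.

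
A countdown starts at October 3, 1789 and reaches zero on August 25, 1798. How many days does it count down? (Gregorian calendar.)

Oct 3, 1789 → Oct 3, 1790: 365 days.
Oct 3, 1790 → Oct 3, 1791: 365 days.
Oct 3, 1791 → Oct 3, 1792: 366 days (Feb 29, 1792 is in that span).
Oct 3, 1792 → Oct 3, 1793: 365 days.
Oct 3, 1793 → Oct 3, 1794: 365 days.
Oct 3, 1794 → Oct 3, 1795: 365 days.
Oct 3, 1795 → Oct 3, 1796: 366 days (Feb 29, 1796 is in that span).
Oct 3, 1796 → Oct 3, 1797: 365 days.
Oct 3, 1797 → Nov 3, 1797: 31 days (October has 31).
Nov 3, 1797 → Dec 3, 1797: 30 days (November has 30).
Dec 3, 1797 → Jan 3, 1798: 31 days (December has 31).
Jan 3, 1798 → Feb 3, 1798: 31 days (January has 31).
Feb 3, 1798 → Mar 3, 1798: 28 days (February has 28).
Mar 3, 1798 → Apr 3, 1798: 31 days (March has 31).
Apr 3, 1798 → May 3, 1798: 30 days (April has 30).
May 3, 1798 → Jun 3, 1798: 31 days (May has 31).
Jun 3, 1798 → Jul 3, 1798: 30 days (June has 30).
Jul 3, 1798 → Aug 3, 1798: 31 days (July has 31).
Aug 3, 1798 → Aug 25, 1798: 22 days.
Total: 3248 days.

3248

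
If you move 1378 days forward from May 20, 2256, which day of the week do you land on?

Monday

First find the weekday of May 20, 2256. Doomsday rule: the anchor day for the 2200s is Friday. For year 56: 56÷12 = 4 r 8, and 8÷4 = 2, so 4+8+2 = 14.
Friday + 14 ≡ Friday — that's 2256's doomsday.
In May the doomsday date is May 9.
May 20 is 11 days after May 9; 11 mod 7 = 4, so Friday + 4 = Tuesday.
1378 mod 7 = 6, so 1378 days after a Tuesday is Tuesday + 6 = Monday.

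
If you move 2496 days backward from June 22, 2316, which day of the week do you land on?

First find the weekday of Jun 22, 2316. Doomsday rule: the anchor day for the 2300s is Wednesday. For year 16: 16÷12 = 1 r 4, and 4÷4 = 1, so 1+4+1 = 6.
Wednesday + 6 ≡ Tuesday — that's 2316's doomsday.
In June the doomsday date is Jun 6.
Jun 22 is 16 days after Jun 6; 16 mod 7 = 2, so Tuesday + 2 = Thursday.
2496 mod 7 = 4, so 2496 days before a Thursday is Thursday − 4 = Sunday.

Sunday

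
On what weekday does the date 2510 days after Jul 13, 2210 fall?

Tuesday

First find the weekday of Jul 13, 2210. Doomsday rule: the anchor day for the 2200s is Friday. For year 10: 10÷12 = 0 r 10, and 10÷4 = 2, so 0+10+2 = 12.
Friday + 12 ≡ Wednesday — that's 2210's doomsday.
In July the doomsday date is Jul 11.
Jul 13 is 2 days after Jul 11; 2 mod 7 = 2, so Wednesday + 2 = Friday.
2510 mod 7 = 4, so 2510 days after a Friday is Friday + 4 = Tuesday.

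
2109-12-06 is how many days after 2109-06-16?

Jun 16, 2109 → Jul 16, 2109: 30 days (June has 30).
Jul 16, 2109 → Aug 16, 2109: 31 days (July has 31).
Aug 16, 2109 → Sep 16, 2109: 31 days (August has 31).
Sep 16, 2109 → Oct 16, 2109: 30 days (September has 30).
Oct 16, 2109 → Nov 16, 2109: 31 days (October has 31).
Nov 16, 2109 → Dec 6, 2109: 20 days.
Total: 173 days.

173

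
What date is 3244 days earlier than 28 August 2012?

−366 (one year; includes Feb 29, 2012) → Aug 28, 2011 (2878 left).
−365 (one year) → Aug 28, 2010 (2513 left).
−365 (one year) → Aug 28, 2009 (2148 left).
−365 (one year) → Aug 28, 2008 (1783 left).
−366 (one year; includes Feb 29, 2008) → Aug 28, 2007 (1417 left).
−365 (one year) → Aug 28, 2006 (1052 left).
−365 (one year) → Aug 28, 2005 (687 left).
−365 (one year) → Aug 28, 2004 (322 left).
−28 → Jul 31, 2004 (end of Jul, 31 days; 294 left).
−31 → Jun 30, 2004 (end of Jun, 30 days; 263 left).
−30 → May 31, 2004 (end of May, 31 days; 233 left).
−31 → Apr 30, 2004 (end of Apr, 30 days; 202 left).
−30 → Mar 31, 2004 (end of Mar, 31 days; 172 left).
−31 → Feb 29, 2004 (end of Feb, 29 days; 141 left).
−29 → Jan 31, 2004 (end of Jan, 31 days; 112 left).
−31 → Dec 31, 2003 (end of Dec, 31 days; 81 left).
−31 → Nov 30, 2003 (end of Nov, 30 days; 50 left).
−30 → Oct 31, 2003 (end of Oct, 31 days; 20 left).
−20 → Oct 11, 2003.

October 11, 2003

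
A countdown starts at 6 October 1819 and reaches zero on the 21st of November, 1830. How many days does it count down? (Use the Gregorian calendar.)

Oct 6, 1819 → Oct 6, 1820: 366 days (Feb 29, 1820 is in that span).
Oct 6, 1820 → Oct 6, 1821: 365 days.
Oct 6, 1821 → Oct 6, 1822: 365 days.
Oct 6, 1822 → Oct 6, 1823: 365 days.
Oct 6, 1823 → Oct 6, 1824: 366 days (Feb 29, 1824 is in that span).
Oct 6, 1824 → Oct 6, 1825: 365 days.
Oct 6, 1825 → Oct 6, 1826: 365 days.
Oct 6, 1826 → Oct 6, 1827: 365 days.
Oct 6, 1827 → Oct 6, 1828: 366 days (Feb 29, 1828 is in that span).
Oct 6, 1828 → Oct 6, 1829: 365 days.
Oct 6, 1829 → Oct 6, 1830: 365 days.
Oct 6, 1830 → Nov 6, 1830: 31 days (October has 31).
Nov 6, 1830 → Nov 21, 1830: 15 days.
Total: 4064 days.

4064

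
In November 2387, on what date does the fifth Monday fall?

November 30, 2387

November 1, 2387 is a Sunday.
The first Monday is therefore November 2 (1 days later).
The fifth Monday is 2 + 4×7 = November 30.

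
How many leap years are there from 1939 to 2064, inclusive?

32

Multiples of 4 in [1939,2064]: 32.
Of those, multiples of 100: 1 (not leap unless ÷400).
Multiples of 400: 1.
Leap years = 32 − 1 + 1 = 32.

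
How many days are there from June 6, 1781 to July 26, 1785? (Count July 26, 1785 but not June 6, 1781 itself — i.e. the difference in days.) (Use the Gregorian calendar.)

Jun 6, 1781 → Jun 6, 1782: 365 days.
Jun 6, 1782 → Jun 6, 1783: 365 days.
Jun 6, 1783 → Jun 6, 1784: 366 days (Feb 29, 1784 is in that span).
Jun 6, 1784 → Jun 6, 1785: 365 days.
Jun 6, 1785 → Jul 6, 1785: 30 days (June has 30).
Jul 6, 1785 → Jul 26, 1785: 20 days.
Total: 1511 days.

1511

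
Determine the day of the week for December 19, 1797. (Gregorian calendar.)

Doomsday rule: the anchor day for the 1700s is Sunday. For year 97: 97÷12 = 8 r 1, and 1÷4 = 0, so 8+1+0 = 9.
Sunday + 9 ≡ Tuesday — that's 1797's doomsday.
In December the doomsday date is Dec 12.
Dec 19 is 7 days after Dec 12; 7 mod 7 = 0, so Tuesday + 0 = Tuesday.

Tuesday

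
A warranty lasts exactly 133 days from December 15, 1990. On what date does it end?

Dec has 31 days: +17 → Jan 1, 1991 (116 left).
Jan has 31 days: +31 → Feb 1, 1991 (85 left).
Feb has 28 days: +28 → Mar 1, 1991 (57 left).
Mar has 31 days: +31 → Apr 1, 1991 (26 left).
+26 → Apr 27, 1991.

April 27, 1991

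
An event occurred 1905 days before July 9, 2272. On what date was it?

−366 (one year; includes Feb 29, 2272) → Jul 9, 2271 (1539 left).
−365 (one year) → Jul 9, 2270 (1174 left).
−365 (one year) → Jul 9, 2269 (809 left).
−365 (one year) → Jul 9, 2268 (444 left).
−366 (one year; includes Feb 29, 2268) → Jul 9, 2267 (78 left).
−9 → Jun 30, 2267 (end of Jun, 30 days; 69 left).
−30 → May 31, 2267 (end of May, 31 days; 39 left).
−31 → Apr 30, 2267 (end of Apr, 30 days; 8 left).
−8 → Apr 22, 2267.

April 22, 2267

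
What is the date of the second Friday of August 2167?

August 1, 2167 is a Saturday.
The first Friday is therefore August 7 (6 days later).
The second Friday is 7 + 1×7 = August 14.

August 14, 2167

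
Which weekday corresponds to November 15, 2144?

Doomsday rule: the anchor day for the 2100s is Sunday. For year 44: 44÷12 = 3 r 8, and 8÷4 = 2, so 3+8+2 = 13.
Sunday + 13 ≡ Saturday — that's 2144's doomsday.
In November the doomsday date is Nov 7.
Nov 15 is 8 days after Nov 7; 8 mod 7 = 1, so Saturday + 1 = Sunday.

Sunday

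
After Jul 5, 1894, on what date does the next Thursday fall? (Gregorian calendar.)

Jul 5, 1894 is a Thursday.
From Thursday to the next Thursday is 7 days.
Jul 5, 1894 + 7 = Jul 12, 1894.

July 12, 1894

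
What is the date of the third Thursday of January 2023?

January 1, 2023 is a Sunday.
The first Thursday is therefore January 5 (4 days later).
The third Thursday is 5 + 2×7 = January 19.

January 19, 2023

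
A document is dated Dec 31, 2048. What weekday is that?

Thursday

Doomsday rule: the anchor day for the 2000s is Tuesday. For year 48: 48÷12 = 4 r 0, and 0÷4 = 0, so 4+0+0 = 4.
Tuesday + 4 ≡ Saturday — that's 2048's doomsday.
In December the doomsday date is Dec 12.
Dec 31 is 19 days after Dec 12; 19 mod 7 = 5, so Saturday + 5 = Thursday.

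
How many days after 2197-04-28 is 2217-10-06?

7465

Apr 28, 2197 → Apr 28, 2198: 365 days.
Apr 28, 2198 → Apr 28, 2199: 365 days.
Apr 28, 2199 → Apr 28, 2200: 365 days.
Apr 28, 2200 → Apr 28, 2201: 365 days.
Apr 28, 2201 → Apr 28, 2202: 365 days.
Apr 28, 2202 → Apr 28, 2203: 365 days.
Apr 28, 2203 → Apr 28, 2204: 366 days (Feb 29, 2204 is in that span).
Apr 28, 2204 → Apr 28, 2205: 365 days.
Apr 28, 2205 → Apr 28, 2206: 365 days.
Apr 28, 2206 → Apr 28, 2207: 365 days.
Apr 28, 2207 → Apr 28, 2208: 366 days (Feb 29, 2208 is in that span).
Apr 28, 2208 → Apr 28, 2209: 365 days.
Apr 28, 2209 → Apr 28, 2210: 365 days.
Apr 28, 2210 → Apr 28, 2211: 365 days.
Apr 28, 2211 → Apr 28, 2212: 366 days (Feb 29, 2212 is in that span).
Apr 28, 2212 → Apr 28, 2213: 365 days.
Apr 28, 2213 → Apr 28, 2214: 365 days.
Apr 28, 2214 → Apr 28, 2215: 365 days.
Apr 28, 2215 → Apr 28, 2216: 366 days (Feb 29, 2216 is in that span).
Apr 28, 2216 → Apr 28, 2217: 365 days.
Apr 28, 2217 → May 28, 2217: 30 days (April has 30).
May 28, 2217 → Jun 28, 2217: 31 days (May has 31).
Jun 28, 2217 → Jul 28, 2217: 30 days (June has 30).
Jul 28, 2217 → Aug 28, 2217: 31 days (July has 31).
Aug 28, 2217 → Sep 28, 2217: 31 days (August has 31).
Sep 28, 2217 → Oct 6, 2217: 8 days.
Total: 7465 days.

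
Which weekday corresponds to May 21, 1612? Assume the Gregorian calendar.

Doomsday rule: the anchor day for the 1600s is Tuesday. For year 12: 12÷12 = 1 r 0, and 0÷4 = 0, so 1+0+0 = 1.
Tuesday + 1 ≡ Wednesday — that's 1612's doomsday.
In May the doomsday date is May 9.
May 21 is 12 days after May 9; 12 mod 7 = 5, so Wednesday + 5 = Monday.

Monday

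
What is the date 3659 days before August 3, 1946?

−365 (one year) → Aug 3, 1945 (3294 left).
−365 (one year) → Aug 3, 1944 (2929 left).
−366 (one year; includes Feb 29, 1944) → Aug 3, 1943 (2563 left).
−365 (one year) → Aug 3, 1942 (2198 left).
−365 (one year) → Aug 3, 1941 (1833 left).
−365 (one year) → Aug 3, 1940 (1468 left).
−366 (one year; includes Feb 29, 1940) → Aug 3, 1939 (1102 left).
−365 (one year) → Aug 3, 1938 (737 left).
−365 (one year) → Aug 3, 1937 (372 left).
−3 → Jul 31, 1937 (end of Jul, 31 days; 369 left).
−31 → Jun 30, 1937 (end of Jun, 30 days; 338 left).
−30 → May 31, 1937 (end of May, 31 days; 308 left).
−31 → Apr 30, 1937 (end of Apr, 30 days; 277 left).
−30 → Mar 31, 1937 (end of Mar, 31 days; 247 left).
−31 → Feb 28, 1937 (end of Feb, 28 days; 216 left).
−28 → Jan 31, 1937 (end of Jan, 31 days; 188 left).
−31 → Dec 31, 1936 (end of Dec, 31 days; 157 left).
−31 → Nov 30, 1936 (end of Nov, 30 days; 126 left).
−30 → Oct 31, 1936 (end of Oct, 31 days; 96 left).
−31 → Sep 30, 1936 (end of Sep, 30 days; 65 left).
−30 → Aug 31, 1936 (end of Aug, 31 days; 35 left).
−31 → Jul 31, 1936 (end of Jul, 31 days; 4 left).
−4 → Jul 27, 1936.

July 27, 1936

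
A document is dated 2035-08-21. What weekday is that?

Tuesday

Doomsday rule: the anchor day for the 2000s is Tuesday. For year 35: 35÷12 = 2 r 11, and 11÷4 = 2, so 2+11+2 = 15.
Tuesday + 15 ≡ Wednesday — that's 2035's doomsday.
In August the doomsday date is Aug 8.
Aug 21 is 13 days after Aug 8; 13 mod 7 = 6, so Wednesday + 6 = Tuesday.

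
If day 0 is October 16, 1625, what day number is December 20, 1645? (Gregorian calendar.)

Oct 16, 1625 → Oct 16, 1626: 365 days.
Oct 16, 1626 → Oct 16, 1627: 365 days.
Oct 16, 1627 → Oct 16, 1628: 366 days (Feb 29, 1628 is in that span).
Oct 16, 1628 → Oct 16, 1629: 365 days.
Oct 16, 1629 → Oct 16, 1630: 365 days.
Oct 16, 1630 → Oct 16, 1631: 365 days.
Oct 16, 1631 → Oct 16, 1632: 366 days (Feb 29, 1632 is in that span).
Oct 16, 1632 → Oct 16, 1633: 365 days.
Oct 16, 1633 → Oct 16, 1634: 365 days.
Oct 16, 1634 → Oct 16, 1635: 365 days.
Oct 16, 1635 → Oct 16, 1636: 366 days (Feb 29, 1636 is in that span).
Oct 16, 1636 → Oct 16, 1637: 365 days.
Oct 16, 1637 → Oct 16, 1638: 365 days.
Oct 16, 1638 → Oct 16, 1639: 365 days.
Oct 16, 1639 → Oct 16, 1640: 366 days (Feb 29, 1640 is in that span).
Oct 16, 1640 → Oct 16, 1641: 365 days.
Oct 16, 1641 → Oct 16, 1642: 365 days.
Oct 16, 1642 → Oct 16, 1643: 365 days.
Oct 16, 1643 → Oct 16, 1644: 366 days (Feb 29, 1644 is in that span).
Oct 16, 1644 → Oct 16, 1645: 365 days.
Oct 16, 1645 → Nov 16, 1645: 31 days (October has 31).
Nov 16, 1645 → Dec 16, 1645: 30 days (November has 30).
Dec 16, 1645 → Dec 20, 1645: 4 days.
Total: 7370 days.

7370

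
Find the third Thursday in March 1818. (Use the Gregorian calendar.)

March 1, 1818 is a Sunday.
The first Thursday is therefore March 5 (4 days later).
The third Thursday is 5 + 2×7 = March 19.

March 19, 1818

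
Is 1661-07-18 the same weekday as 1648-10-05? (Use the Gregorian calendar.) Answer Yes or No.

Yes

From Oct 5, 1648 to Jul 18, 1661 is 4669 days.
4669 mod 7 = 0, so they are the same weekday.
(Oct 5, 1648 is a Monday; Jul 18, 1661 is a Monday.)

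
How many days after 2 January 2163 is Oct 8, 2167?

1740

Jan 2, 2163 → Jan 2, 2164: 365 days.
Jan 2, 2164 → Jan 2, 2165: 366 days (Feb 29, 2164 is in that span).
Jan 2, 2165 → Jan 2, 2166: 365 days.
Jan 2, 2166 → Jan 2, 2167: 365 days.
Jan 2, 2167 → Feb 2, 2167: 31 days (January has 31).
Feb 2, 2167 → Mar 2, 2167: 28 days (February has 28).
Mar 2, 2167 → Apr 2, 2167: 31 days (March has 31).
Apr 2, 2167 → May 2, 2167: 30 days (April has 30).
May 2, 2167 → Jun 2, 2167: 31 days (May has 31).
Jun 2, 2167 → Jul 2, 2167: 30 days (June has 30).
Jul 2, 2167 → Aug 2, 2167: 31 days (July has 31).
Aug 2, 2167 → Sep 2, 2167: 31 days (August has 31).
Sep 2, 2167 → Oct 2, 2167: 30 days (September has 30).
Oct 2, 2167 → Oct 8, 2167: 6 days.
Total: 1740 days.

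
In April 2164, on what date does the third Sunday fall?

April 15, 2164

April 1, 2164 is a Sunday.
The first Sunday is therefore April 1 (same day).
The third Sunday is 1 + 2×7 = April 15.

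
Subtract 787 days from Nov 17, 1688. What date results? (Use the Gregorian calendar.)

−366 (one year; includes Feb 29, 1688) → Nov 17, 1687 (421 left).
−365 (one year) → Nov 17, 1686 (56 left).
−17 → Oct 31, 1686 (end of Oct, 31 days; 39 left).
−31 → Sep 30, 1686 (end of Sep, 30 days; 8 left).
−8 → Sep 22, 1686.

September 22, 1686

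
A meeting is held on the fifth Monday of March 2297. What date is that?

March 29, 2297

March 1, 2297 is a Monday.
The first Monday is therefore March 1 (same day).
The fifth Monday is 1 + 4×7 = March 29.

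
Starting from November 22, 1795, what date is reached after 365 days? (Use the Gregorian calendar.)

Nov has 30 days: +9 → Dec 1, 1795 (356 left).
Dec has 31 days: +31 → Jan 1, 1796 (325 left).
Jan has 31 days: +31 → Feb 1, 1796 (294 left).
Feb has 29 days: +29 → Mar 1, 1796 (265 left).
Mar has 31 days: +31 → Apr 1, 1796 (234 left).
Apr has 30 days: +30 → May 1, 1796 (204 left).
May has 31 days: +31 → Jun 1, 1796 (173 left).
Jun has 30 days: +30 → Jul 1, 1796 (143 left).
Jul has 31 days: +31 → Aug 1, 1796 (112 left).
Aug has 31 days: +31 → Sep 1, 1796 (81 left).
Sep has 30 days: +30 → Oct 1, 1796 (51 left).
Oct has 31 days: +31 → Nov 1, 1796 (20 left).
+20 → Nov 21, 1796.

November 21, 1796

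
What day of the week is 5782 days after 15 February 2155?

First find the weekday of Feb 15, 2155. Doomsday rule: the anchor day for the 2100s is Sunday. For year 55: 55÷12 = 4 r 7, and 7÷4 = 1, so 4+7+1 = 12.
Sunday + 12 ≡ Friday — that's 2155's doomsday.
In February the doomsday date is Feb 28 (2155 is not a leap year).
Feb 15 is 13 days before Feb 28; 13 mod 7 = 6, so Friday − 6 = Saturday.
5782 mod 7 = 0, so 5782 days after a Saturday is Saturday + 0 = Saturday.

Saturday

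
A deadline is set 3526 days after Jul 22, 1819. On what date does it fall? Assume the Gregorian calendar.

March 17, 1829

+366 (one year; includes Feb 29, 1820) → Jul 22, 1820 (3160 left).
+365 (one year) → Jul 22, 1821 (2795 left).
+365 (one year) → Jul 22, 1822 (2430 left).
+365 (one year) → Jul 22, 1823 (2065 left).
+366 (one year; includes Feb 29, 1824) → Jul 22, 1824 (1699 left).
+365 (one year) → Jul 22, 1825 (1334 left).
+365 (one year) → Jul 22, 1826 (969 left).
+365 (one year) → Jul 22, 1827 (604 left).
+366 (one year; includes Feb 29, 1828) → Jul 22, 1828 (238 left).
Jul has 31 days: +10 → Aug 1, 1828 (228 left).
Aug has 31 days: +31 → Sep 1, 1828 (197 left).
Sep has 30 days: +30 → Oct 1, 1828 (167 left).
Oct has 31 days: +31 → Nov 1, 1828 (136 left).
Nov has 30 days: +30 → Dec 1, 1828 (106 left).
Dec has 31 days: +31 → Jan 1, 1829 (75 left).
Jan has 31 days: +31 → Feb 1, 1829 (44 left).
Feb has 28 days: +28 → Mar 1, 1829 (16 left).
+16 → Mar 17, 1829.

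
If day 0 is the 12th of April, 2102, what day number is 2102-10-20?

Apr 12, 2102 → May 12, 2102: 30 days (April has 30).
May 12, 2102 → Jun 12, 2102: 31 days (May has 31).
Jun 12, 2102 → Jul 12, 2102: 30 days (June has 30).
Jul 12, 2102 → Aug 12, 2102: 31 days (July has 31).
Aug 12, 2102 → Sep 12, 2102: 31 days (August has 31).
Sep 12, 2102 → Oct 12, 2102: 30 days (September has 30).
Oct 12, 2102 → Oct 20, 2102: 8 days.
Total: 191 days.

191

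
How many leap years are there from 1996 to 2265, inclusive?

Multiples of 4 in [1996,2265]: 68.
Of those, multiples of 100: 3 (not leap unless ÷400).
Multiples of 400: 1.
Leap years = 68 − 3 + 1 = 66.

66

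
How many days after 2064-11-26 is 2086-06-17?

7873

Nov 26, 2064 → Nov 26, 2065: 365 days.
Nov 26, 2065 → Nov 26, 2066: 365 days.
Nov 26, 2066 → Nov 26, 2067: 365 days.
Nov 26, 2067 → Nov 26, 2068: 366 days (Feb 29, 2068 is in that span).
Nov 26, 2068 → Nov 26, 2069: 365 days.
Nov 26, 2069 → Nov 26, 2070: 365 days.
Nov 26, 2070 → Nov 26, 2071: 365 days.
Nov 26, 2071 → Nov 26, 2072: 366 days (Feb 29, 2072 is in that span).
Nov 26, 2072 → Nov 26, 2073: 365 days.
Nov 26, 2073 → Nov 26, 2074: 365 days.
Nov 26, 2074 → Nov 26, 2075: 365 days.
Nov 26, 2075 → Nov 26, 2076: 366 days (Feb 29, 2076 is in that span).
Nov 26, 2076 → Nov 26, 2077: 365 days.
Nov 26, 2077 → Nov 26, 2078: 365 days.
Nov 26, 2078 → Nov 26, 2079: 365 days.
Nov 26, 2079 → Nov 26, 2080: 366 days (Feb 29, 2080 is in that span).
Nov 26, 2080 → Nov 26, 2081: 365 days.
Nov 26, 2081 → Nov 26, 2082: 365 days.
Nov 26, 2082 → Nov 26, 2083: 365 days.
Nov 26, 2083 → Nov 26, 2084: 366 days (Feb 29, 2084 is in that span).
Nov 26, 2084 → Nov 26, 2085: 365 days.
Nov 26, 2085 → Dec 26, 2085: 30 days (November has 30).
Dec 26, 2085 → Jan 26, 2086: 31 days (December has 31).
Jan 26, 2086 → Feb 26, 2086: 31 days (January has 31).
Feb 26, 2086 → Mar 26, 2086: 28 days (February has 28).
Mar 26, 2086 → Apr 26, 2086: 31 days (March has 31).
Apr 26, 2086 → May 26, 2086: 30 days (April has 30).
May 26, 2086 → Jun 17, 2086: 22 days.
Total: 7873 days.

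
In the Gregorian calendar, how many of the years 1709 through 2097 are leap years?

95

Multiples of 4 in [1709,2097]: 97.
Of those, multiples of 100: 3 (not leap unless ÷400).
Multiples of 400: 1.
Leap years = 97 − 3 + 1 = 95.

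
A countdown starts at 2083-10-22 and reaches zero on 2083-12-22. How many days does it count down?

61

Oct 22, 2083 → Nov 22, 2083: 31 days (October has 31).
Nov 22, 2083 → Dec 22, 2083: 30 days.
Total: 61 days.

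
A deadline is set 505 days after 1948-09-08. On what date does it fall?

January 26, 1950

+365 (one year) → Sep 8, 1949 (140 left).
Sep has 30 days: +23 → Oct 1, 1949 (117 left).
Oct has 31 days: +31 → Nov 1, 1949 (86 left).
Nov has 30 days: +30 → Dec 1, 1949 (56 left).
Dec has 31 days: +31 → Jan 1, 1950 (25 left).
+25 → Jan 26, 1950.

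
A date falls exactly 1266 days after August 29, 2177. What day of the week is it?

Aug 29, 2177 is a Friday.
1266 mod 7 = 6, so 1266 days after a Friday is Friday + 6 = Thursday.

Thursday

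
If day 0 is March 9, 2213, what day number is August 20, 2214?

529

Mar 9, 2213 → Mar 9, 2214: 365 days.
Mar 9, 2214 → Apr 9, 2214: 31 days (March has 31).
Apr 9, 2214 → May 9, 2214: 30 days (April has 30).
May 9, 2214 → Jun 9, 2214: 31 days (May has 31).
Jun 9, 2214 → Jul 9, 2214: 30 days (June has 30).
Jul 9, 2214 → Aug 9, 2214: 31 days (July has 31).
Aug 9, 2214 → Aug 20, 2214: 11 days.
Total: 529 days.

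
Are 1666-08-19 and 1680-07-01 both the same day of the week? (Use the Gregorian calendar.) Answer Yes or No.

No

From Aug 19, 1666 to Jul 1, 1680 is 5065 days.
5065 mod 7 = 4, so they are different weekdays.
(Aug 19, 1666 is a Thursday; Jul 1, 1680 is a Monday.)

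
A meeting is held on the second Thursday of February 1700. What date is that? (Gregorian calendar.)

February 1, 1700 is a Monday.
The first Thursday is therefore February 4 (3 days later).
The second Thursday is 4 + 1×7 = February 11.

February 11, 1700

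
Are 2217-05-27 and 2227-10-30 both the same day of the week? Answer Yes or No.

Yes

From May 27, 2217 to Oct 30, 2227 is 3808 days.
3808 mod 7 = 0, so they are the same weekday.
(May 27, 2217 is a Tuesday; Oct 30, 2227 is a Tuesday.)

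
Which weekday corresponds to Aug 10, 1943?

Doomsday rule: the anchor day for the 1900s is Wednesday. For year 43: 43÷12 = 3 r 7, and 7÷4 = 1, so 3+7+1 = 11.
Wednesday + 11 ≡ Sunday — that's 1943's doomsday.
In August the doomsday date is Aug 8.
Aug 10 is 2 days after Aug 8; 2 mod 7 = 2, so Sunday + 2 = Tuesday.

Tuesday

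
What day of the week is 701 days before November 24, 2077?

Tuesday

First find the weekday of Nov 24, 2077. Doomsday rule: the anchor day for the 2000s is Tuesday. For year 77: 77÷12 = 6 r 5, and 5÷4 = 1, so 6+5+1 = 12.
Tuesday + 12 ≡ Sunday — that's 2077's doomsday.
In November the doomsday date is Nov 7.
Nov 24 is 17 days after Nov 7; 17 mod 7 = 3, so Sunday + 3 = Wednesday.
701 mod 7 = 1, so 701 days before a Wednesday is Wednesday − 1 = Tuesday.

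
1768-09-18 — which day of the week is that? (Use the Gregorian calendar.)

Doomsday rule: the anchor day for the 1700s is Sunday. For year 68: 68÷12 = 5 r 8, and 8÷4 = 2, so 5+8+2 = 15.
Sunday + 15 ≡ Monday — that's 1768's doomsday.
In September the doomsday date is Sep 5.
Sep 18 is 13 days after Sep 5; 13 mod 7 = 6, so Monday + 6 = Sunday.

Sunday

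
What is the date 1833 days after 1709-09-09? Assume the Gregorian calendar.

+365 (one year) → Sep 9, 1710 (1468 left).
+365 (one year) → Sep 9, 1711 (1103 left).
+366 (one year; includes Feb 29, 1712) → Sep 9, 1712 (737 left).
+365 (one year) → Sep 9, 1713 (372 left).
Sep has 30 days: +22 → Oct 1, 1713 (350 left).
Oct has 31 days: +31 → Nov 1, 1713 (319 left).
Nov has 30 days: +30 → Dec 1, 1713 (289 left).
Dec has 31 days: +31 → Jan 1, 1714 (258 left).
Jan has 31 days: +31 → Feb 1, 1714 (227 left).
Feb has 28 days: +28 → Mar 1, 1714 (199 left).
Mar has 31 days: +31 → Apr 1, 1714 (168 left).
Apr has 30 days: +30 → May 1, 1714 (138 left).
May has 31 days: +31 → Jun 1, 1714 (107 left).
Jun has 30 days: +30 → Jul 1, 1714 (77 left).
Jul has 31 days: +31 → Aug 1, 1714 (46 left).
Aug has 31 days: +31 → Sep 1, 1714 (15 left).
+15 → Sep 16, 1714.

September 16, 1714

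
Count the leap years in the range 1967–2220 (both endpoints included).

62

Multiples of 4 in [1967,2220]: 64.
Of those, multiples of 100: 3 (not leap unless ÷400).
Multiples of 400: 1.
Leap years = 64 − 3 + 1 = 62.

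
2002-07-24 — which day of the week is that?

Wednesday

Doomsday rule: the anchor day for the 2000s is Tuesday. For year 02: 2÷12 = 0 r 2, and 2÷4 = 0, so 0+2+0 = 2.
Tuesday + 2 ≡ Thursday — that's 2002's doomsday.
In July the doomsday date is Jul 11.
Jul 24 is 13 days after Jul 11; 13 mod 7 = 6, so Thursday + 6 = Wednesday.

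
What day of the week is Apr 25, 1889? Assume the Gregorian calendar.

Doomsday rule: the anchor day for the 1800s is Friday. For year 89: 89÷12 = 7 r 5, and 5÷4 = 1, so 7+5+1 = 13.
Friday + 13 ≡ Thursday — that's 1889's doomsday.
In April the doomsday date is Apr 4.
Apr 25 is 21 days after Apr 4; 21 mod 7 = 0, so Thursday + 0 = Thursday.

Thursday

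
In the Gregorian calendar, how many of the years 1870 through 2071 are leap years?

Multiples of 4 in [1870,2071]: 50.
Of those, multiples of 100: 2 (not leap unless ÷400).
Multiples of 400: 1.
Leap years = 50 − 2 + 1 = 49.

49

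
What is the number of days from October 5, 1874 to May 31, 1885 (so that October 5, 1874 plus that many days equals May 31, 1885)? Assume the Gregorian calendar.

3891

Oct 5, 1874 → Oct 5, 1875: 365 days.
Oct 5, 1875 → Oct 5, 1876: 366 days (Feb 29, 1876 is in that span).
Oct 5, 1876 → Oct 5, 1877: 365 days.
Oct 5, 1877 → Oct 5, 1878: 365 days.
Oct 5, 1878 → Oct 5, 1879: 365 days.
Oct 5, 1879 → Oct 5, 1880: 366 days (Feb 29, 1880 is in that span).
Oct 5, 1880 → Oct 5, 1881: 365 days.
Oct 5, 1881 → Oct 5, 1882: 365 days.
Oct 5, 1882 → Oct 5, 1883: 365 days.
Oct 5, 1883 → Oct 5, 1884: 366 days (Feb 29, 1884 is in that span).
Oct 5, 1884 → Nov 5, 1884: 31 days (October has 31).
Nov 5, 1884 → Dec 5, 1884: 30 days (November has 30).
Dec 5, 1884 → Jan 5, 1885: 31 days (December has 31).
Jan 5, 1885 → Feb 5, 1885: 31 days (January has 31).
Feb 5, 1885 → Mar 5, 1885: 28 days (February has 28).
Mar 5, 1885 → Apr 5, 1885: 31 days (March has 31).
Apr 5, 1885 → May 5, 1885: 30 days (April has 30).
May 5, 1885 → May 31, 1885: 26 days.
Total: 3891 days.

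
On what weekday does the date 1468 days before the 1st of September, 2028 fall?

First find the weekday of Sep 1, 2028. Doomsday rule: the anchor day for the 2000s is Tuesday. For year 28: 28÷12 = 2 r 4, and 4÷4 = 1, so 2+4+1 = 7.
Tuesday + 7 ≡ Tuesday — that's 2028's doomsday.
In September the doomsday date is Sep 5.
Sep 1 is 4 days before Sep 5; 4 mod 7 = 4, so Tuesday − 4 = Friday.
1468 mod 7 = 5, so 1468 days before a Friday is Friday − 5 = Sunday.

Sunday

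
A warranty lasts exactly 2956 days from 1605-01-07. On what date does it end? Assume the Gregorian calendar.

February 10, 1613

+365 (one year) → Jan 7, 1606 (2591 left).
+365 (one year) → Jan 7, 1607 (2226 left).
+365 (one year) → Jan 7, 1608 (1861 left).
+366 (one year; includes Feb 29, 1608) → Jan 7, 1609 (1495 left).
+365 (one year) → Jan 7, 1610 (1130 left).
+365 (one year) → Jan 7, 1611 (765 left).
+365 (one year) → Jan 7, 1612 (400 left).
Jan has 31 days: +25 → Feb 1, 1612 (375 left).
Feb has 29 days: +29 → Mar 1, 1612 (346 left).
Mar has 31 days: +31 → Apr 1, 1612 (315 left).
Apr has 30 days: +30 → May 1, 1612 (285 left).
May has 31 days: +31 → Jun 1, 1612 (254 left).
Jun has 30 days: +30 → Jul 1, 1612 (224 left).
Jul has 31 days: +31 → Aug 1, 1612 (193 left).
Aug has 31 days: +31 → Sep 1, 1612 (162 left).
Sep has 30 days: +30 → Oct 1, 1612 (132 left).
Oct has 31 days: +31 → Nov 1, 1612 (101 left).
Nov has 30 days: +30 → Dec 1, 1612 (71 left).
Dec has 31 days: +31 → Jan 1, 1613 (40 left).
Jan has 31 days: +31 → Feb 1, 1613 (9 left).
+9 → Feb 10, 1613.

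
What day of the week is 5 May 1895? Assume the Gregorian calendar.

Sunday

Doomsday rule: the anchor day for the 1800s is Friday. For year 95: 95÷12 = 7 r 11, and 11÷4 = 2, so 7+11+2 = 20.
Friday + 20 ≡ Thursday — that's 1895's doomsday.
In May the doomsday date is May 9.
May 5 is 4 days before May 9; 4 mod 7 = 4, so Thursday − 4 = Sunday.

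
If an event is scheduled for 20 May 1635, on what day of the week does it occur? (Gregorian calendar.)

Sunday

Doomsday rule: the anchor day for the 1600s is Tuesday. For year 35: 35÷12 = 2 r 11, and 11÷4 = 2, so 2+11+2 = 15.
Tuesday + 15 ≡ Wednesday — that's 1635's doomsday.
In May the doomsday date is May 9.
May 20 is 11 days after May 9; 11 mod 7 = 4, so Wednesday + 4 = Sunday.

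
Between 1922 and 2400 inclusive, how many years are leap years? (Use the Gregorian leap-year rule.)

117

Multiples of 4 in [1922,2400]: 120.
Of those, multiples of 100: 5 (not leap unless ÷400).
Multiples of 400: 2.
Leap years = 120 − 5 + 2 = 117.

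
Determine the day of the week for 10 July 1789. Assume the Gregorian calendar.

Doomsday rule: the anchor day for the 1700s is Sunday. For year 89: 89÷12 = 7 r 5, and 5÷4 = 1, so 7+5+1 = 13.
Sunday + 13 ≡ Saturday — that's 1789's doomsday.
In July the doomsday date is Jul 11.
Jul 10 is 1 day before Jul 11; 1 mod 7 = 1, so Saturday − 1 = Friday.

Friday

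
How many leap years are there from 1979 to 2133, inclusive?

Multiples of 4 in [1979,2133]: 39.
Of those, multiples of 100: 2 (not leap unless ÷400).
Multiples of 400: 1.
Leap years = 39 − 2 + 1 = 38.

38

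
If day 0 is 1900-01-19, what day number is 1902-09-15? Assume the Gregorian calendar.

969

Jan 19, 1900 → Jan 19, 1901: 365 days.
Jan 19, 1901 → Jan 19, 1902: 365 days.
Jan 19, 1902 → Feb 19, 1902: 31 days (January has 31).
Feb 19, 1902 → Mar 19, 1902: 28 days (February has 28).
Mar 19, 1902 → Apr 19, 1902: 31 days (March has 31).
Apr 19, 1902 → May 19, 1902: 30 days (April has 30).
May 19, 1902 → Jun 19, 1902: 31 days (May has 31).
Jun 19, 1902 → Jul 19, 1902: 30 days (June has 30).
Jul 19, 1902 → Aug 19, 1902: 31 days (July has 31).
Aug 19, 1902 → Sep 15, 1902: 27 days.
Total: 969 days.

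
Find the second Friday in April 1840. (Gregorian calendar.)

April 1, 1840 is a Wednesday.
The first Friday is therefore April 3 (2 days later).
The second Friday is 3 + 1×7 = April 10.

April 10, 1840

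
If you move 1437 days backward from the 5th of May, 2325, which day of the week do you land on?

Sunday

First find the weekday of May 5, 2325. Doomsday rule: the anchor day for the 2300s is Wednesday. For year 25: 25÷12 = 2 r 1, and 1÷4 = 0, so 2+1+0 = 3.
Wednesday + 3 ≡ Saturday — that's 2325's doomsday.
In May the doomsday date is May 9.
May 5 is 4 days before May 9; 4 mod 7 = 4, so Saturday − 4 = Tuesday.
1437 mod 7 = 2, so 1437 days before a Tuesday is Tuesday − 2 = Sunday.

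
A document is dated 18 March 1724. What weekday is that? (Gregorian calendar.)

Saturday

Doomsday rule: the anchor day for the 1700s is Sunday. For year 24: 24÷12 = 2 r 0, and 0÷4 = 0, so 2+0+0 = 2.
Sunday + 2 ≡ Tuesday — that's 1724's doomsday.
In March the doomsday date is Mar 14.
Mar 18 is 4 days after Mar 14; 4 mod 7 = 4, so Tuesday + 4 = Saturday.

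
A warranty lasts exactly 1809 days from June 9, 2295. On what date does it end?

+366 (one year; includes Feb 29, 2296) → Jun 9, 2296 (1443 left).
+365 (one year) → Jun 9, 2297 (1078 left).
+365 (one year) → Jun 9, 2298 (713 left).
+365 (one year) → Jun 9, 2299 (348 left).
Jun has 30 days: +22 → Jul 1, 2299 (326 left).
Jul has 31 days: +31 → Aug 1, 2299 (295 left).
Aug has 31 days: +31 → Sep 1, 2299 (264 left).
Sep has 30 days: +30 → Oct 1, 2299 (234 left).
Oct has 31 days: +31 → Nov 1, 2299 (203 left).
Nov has 30 days: +30 → Dec 1, 2299 (173 left).
Dec has 31 days: +31 → Jan 1, 2300 (142 left).
Jan has 31 days: +31 → Feb 1, 2300 (111 left).
Feb has 28 days: +28 → Mar 1, 2300 (83 left).
Mar has 31 days: +31 → Apr 1, 2300 (52 left).
Apr has 30 days: +30 → May 1, 2300 (22 left).
+22 → May 23, 2300.

May 23, 2300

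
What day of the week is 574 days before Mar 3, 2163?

First find the weekday of Mar 3, 2163. Doomsday rule: the anchor day for the 2100s is Sunday. For year 63: 63÷12 = 5 r 3, and 3÷4 = 0, so 5+3+0 = 8.
Sunday + 8 ≡ Monday — that's 2163's doomsday.
In March the doomsday date is Mar 14.
Mar 3 is 11 days before Mar 14; 11 mod 7 = 4, so Monday − 4 = Thursday.
574 mod 7 = 0, so 574 days before a Thursday is Thursday − 0 = Thursday.

Thursday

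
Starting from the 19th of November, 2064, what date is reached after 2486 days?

+365 (one year) → Nov 19, 2065 (2121 left).
+365 (one year) → Nov 19, 2066 (1756 left).
+365 (one year) → Nov 19, 2067 (1391 left).
+366 (one year; includes Feb 29, 2068) → Nov 19, 2068 (1025 left).
+365 (one year) → Nov 19, 2069 (660 left).
+365 (one year) → Nov 19, 2070 (295 left).
Nov has 30 days: +12 → Dec 1, 2070 (283 left).
Dec has 31 days: +31 → Jan 1, 2071 (252 left).
Jan has 31 days: +31 → Feb 1, 2071 (221 left).
Feb has 28 days: +28 → Mar 1, 2071 (193 left).
Mar has 31 days: +31 → Apr 1, 2071 (162 left).
Apr has 30 days: +30 → May 1, 2071 (132 left).
May has 31 days: +31 → Jun 1, 2071 (101 left).
Jun has 30 days: +30 → Jul 1, 2071 (71 left).
Jul has 31 days: +31 → Aug 1, 2071 (40 left).
Aug has 31 days: +31 → Sep 1, 2071 (9 left).
+9 → Sep 10, 2071.

September 10, 2071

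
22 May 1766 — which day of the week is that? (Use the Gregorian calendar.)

Doomsday rule: the anchor day for the 1700s is Sunday. For year 66: 66÷12 = 5 r 6, and 6÷4 = 1, so 5+6+1 = 12.
Sunday + 12 ≡ Friday — that's 1766's doomsday.
In May the doomsday date is May 9.
May 22 is 13 days after May 9; 13 mod 7 = 6, so Friday + 6 = Thursday.

Thursday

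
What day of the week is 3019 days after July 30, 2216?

Jul 30, 2216 is a Tuesday.
3019 mod 7 = 2, so 3019 days after a Tuesday is Tuesday + 2 = Thursday.

Thursday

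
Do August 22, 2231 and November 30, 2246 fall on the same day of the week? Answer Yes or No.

From Aug 22, 2231 to Nov 30, 2246 is 5579 days.
5579 mod 7 = 0, so they are the same weekday.
(Aug 22, 2231 is a Monday; Nov 30, 2246 is a Monday.)

Yes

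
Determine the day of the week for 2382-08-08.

Doomsday rule: the anchor day for the 2300s is Wednesday. For year 82: 82÷12 = 6 r 10, and 10÷4 = 2, so 6+10+2 = 18.
Wednesday + 18 ≡ Sunday — that's 2382's doomsday.
In August the doomsday date is Aug 8.
Aug 8 is the doomsday itself: Sunday.

Sunday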